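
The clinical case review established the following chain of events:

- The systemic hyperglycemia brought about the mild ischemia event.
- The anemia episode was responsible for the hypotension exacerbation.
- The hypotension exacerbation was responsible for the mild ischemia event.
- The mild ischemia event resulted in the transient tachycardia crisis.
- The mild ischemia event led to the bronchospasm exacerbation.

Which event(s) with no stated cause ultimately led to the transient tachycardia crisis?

the anemia episode, the systemic hyperglycemia

Tracing upstream from the transient tachycardia crisis: the transient tachycardia crisis ← the mild ischemia event ← the hypotension exacerbation ← the anemia episode.
A separate upstream branch: the transient tachycardia crisis ← the mild ischemia event ← the systemic hyperglycemia.
Each of those chain origins has no stated cause.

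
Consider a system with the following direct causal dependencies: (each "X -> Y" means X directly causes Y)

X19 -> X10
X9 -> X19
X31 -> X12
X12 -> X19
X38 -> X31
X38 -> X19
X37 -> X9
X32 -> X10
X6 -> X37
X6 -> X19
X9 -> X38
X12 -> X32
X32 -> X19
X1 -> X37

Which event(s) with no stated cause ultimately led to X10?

X1, X6

Tracing upstream from X10: X10 ← X19 ← X9 ← X37 ← X1.
A separate upstream branch: X10 ← X19 ← X6.
Each of those chain origins has no stated cause.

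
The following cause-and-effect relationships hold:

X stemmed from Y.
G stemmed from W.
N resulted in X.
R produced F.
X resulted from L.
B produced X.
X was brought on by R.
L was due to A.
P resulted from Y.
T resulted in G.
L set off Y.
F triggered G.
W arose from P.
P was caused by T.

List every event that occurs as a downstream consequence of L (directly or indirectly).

Direct effects: Y, X.
2 steps out: P.
3 steps out: W.
4 steps out: G.
Not reachable from it: A, T, N, B, R, F.

G, P, W, X, Y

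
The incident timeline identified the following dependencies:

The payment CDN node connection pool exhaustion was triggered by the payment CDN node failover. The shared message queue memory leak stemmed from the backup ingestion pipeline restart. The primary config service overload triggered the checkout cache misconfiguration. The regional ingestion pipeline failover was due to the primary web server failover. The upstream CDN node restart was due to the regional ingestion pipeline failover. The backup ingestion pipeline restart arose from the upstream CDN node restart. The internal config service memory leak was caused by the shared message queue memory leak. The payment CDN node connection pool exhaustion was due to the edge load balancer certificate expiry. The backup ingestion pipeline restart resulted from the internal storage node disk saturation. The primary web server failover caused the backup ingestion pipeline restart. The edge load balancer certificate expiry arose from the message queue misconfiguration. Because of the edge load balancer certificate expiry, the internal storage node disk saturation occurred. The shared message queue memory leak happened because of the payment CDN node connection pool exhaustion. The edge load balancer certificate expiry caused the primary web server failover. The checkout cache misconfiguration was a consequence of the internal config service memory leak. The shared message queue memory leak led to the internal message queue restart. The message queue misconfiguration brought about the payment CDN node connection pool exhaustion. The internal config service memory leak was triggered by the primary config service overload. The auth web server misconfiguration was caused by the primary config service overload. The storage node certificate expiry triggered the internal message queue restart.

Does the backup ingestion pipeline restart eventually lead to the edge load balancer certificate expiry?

No

The backup ingestion pipeline restart leads to the shared message queue memory leak, the internal config service memory leak, the internal message queue restart, the checkout cache misconfiguration; the edge load balancer certificate expiry is not among them.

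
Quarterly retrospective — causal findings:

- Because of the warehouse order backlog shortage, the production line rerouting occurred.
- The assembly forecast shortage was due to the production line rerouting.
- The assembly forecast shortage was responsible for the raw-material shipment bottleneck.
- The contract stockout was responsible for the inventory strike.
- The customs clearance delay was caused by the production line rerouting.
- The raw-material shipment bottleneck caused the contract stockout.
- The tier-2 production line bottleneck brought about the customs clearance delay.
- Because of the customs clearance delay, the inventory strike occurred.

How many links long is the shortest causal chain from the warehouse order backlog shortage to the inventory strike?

Shortest chain: the warehouse order backlog shortage → the production line rerouting → the customs clearance delay → the inventory strike.

3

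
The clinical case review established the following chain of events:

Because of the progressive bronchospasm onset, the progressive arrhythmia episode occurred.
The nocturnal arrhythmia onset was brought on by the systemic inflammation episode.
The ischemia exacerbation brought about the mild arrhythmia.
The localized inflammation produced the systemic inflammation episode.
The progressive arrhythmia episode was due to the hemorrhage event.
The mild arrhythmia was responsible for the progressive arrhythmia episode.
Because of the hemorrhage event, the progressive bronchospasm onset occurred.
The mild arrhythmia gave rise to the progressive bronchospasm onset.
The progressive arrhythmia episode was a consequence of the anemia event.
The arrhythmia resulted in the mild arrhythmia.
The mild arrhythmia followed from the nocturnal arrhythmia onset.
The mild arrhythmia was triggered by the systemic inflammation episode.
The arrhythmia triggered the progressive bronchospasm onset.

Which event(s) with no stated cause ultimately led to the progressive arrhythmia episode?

Tracing upstream from the progressive arrhythmia episode: the progressive arrhythmia episode ← the mild arrhythmia ← the systemic inflammation episode ← the localized inflammation.
A separate upstream branch: the progressive arrhythmia episode ← the anemia event.
A separate upstream branch: the progressive arrhythmia episode ← the hemorrhage event.
A separate upstream branch: the progressive arrhythmia episode ← the mild arrhythmia ← the ischemia exacerbation.
A separate upstream branch: the progressive arrhythmia episode ← the mild arrhythmia ← the arrhythmia.
Each of those chain origins has no stated cause.

the anemia event, the arrhythmia, the hemorrhage event, the ischemia exacerbation, the localized inflammation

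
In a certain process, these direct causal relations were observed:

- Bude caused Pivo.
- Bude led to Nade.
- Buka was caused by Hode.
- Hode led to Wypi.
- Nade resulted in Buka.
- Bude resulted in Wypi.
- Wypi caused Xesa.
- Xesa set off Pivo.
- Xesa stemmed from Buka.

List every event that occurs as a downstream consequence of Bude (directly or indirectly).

Direct effects: Nade, Wypi, Pivo.
2 steps out: Buka, Xesa.
Not reachable from it: Hode.

Buka, Nade, Pivo, Wypi, Xesa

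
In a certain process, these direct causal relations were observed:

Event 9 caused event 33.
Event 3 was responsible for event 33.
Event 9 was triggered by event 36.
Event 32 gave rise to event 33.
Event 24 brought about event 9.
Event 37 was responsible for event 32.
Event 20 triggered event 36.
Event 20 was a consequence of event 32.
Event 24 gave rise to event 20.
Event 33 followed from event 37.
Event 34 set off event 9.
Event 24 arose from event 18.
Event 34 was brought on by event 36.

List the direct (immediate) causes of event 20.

Upstream contributors include event 18, event 37, but only event 24, event 32 feed directly into event 20.

event 24, event 32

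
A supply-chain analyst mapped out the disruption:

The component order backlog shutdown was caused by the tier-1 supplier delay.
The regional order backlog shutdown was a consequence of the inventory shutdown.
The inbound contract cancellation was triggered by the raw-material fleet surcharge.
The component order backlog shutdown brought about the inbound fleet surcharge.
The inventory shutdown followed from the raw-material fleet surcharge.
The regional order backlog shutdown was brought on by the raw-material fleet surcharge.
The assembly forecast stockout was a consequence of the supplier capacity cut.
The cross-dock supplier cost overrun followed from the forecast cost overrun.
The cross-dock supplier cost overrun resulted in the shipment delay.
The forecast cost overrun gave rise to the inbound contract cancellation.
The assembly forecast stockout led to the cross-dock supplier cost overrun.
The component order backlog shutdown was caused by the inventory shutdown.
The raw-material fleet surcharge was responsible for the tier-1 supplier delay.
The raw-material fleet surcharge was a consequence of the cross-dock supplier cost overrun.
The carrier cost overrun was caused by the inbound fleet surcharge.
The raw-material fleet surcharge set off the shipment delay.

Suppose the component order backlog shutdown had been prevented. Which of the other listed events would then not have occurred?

the carrier cost overrun, the inbound fleet surcharge

Downstream of the component order backlog shutdown: the inbound fleet surcharge, the carrier cost overrun.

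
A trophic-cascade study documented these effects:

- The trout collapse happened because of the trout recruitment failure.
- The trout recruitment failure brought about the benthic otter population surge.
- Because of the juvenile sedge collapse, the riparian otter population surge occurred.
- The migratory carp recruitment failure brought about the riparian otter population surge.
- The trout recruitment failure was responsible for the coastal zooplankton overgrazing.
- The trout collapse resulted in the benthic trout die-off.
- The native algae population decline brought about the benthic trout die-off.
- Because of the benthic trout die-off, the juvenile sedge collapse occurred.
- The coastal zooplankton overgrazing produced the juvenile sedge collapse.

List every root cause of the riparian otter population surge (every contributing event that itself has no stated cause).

the migratory carp recruitment failure, the native algae population decline, the trout recruitment failure

Tracing upstream from the riparian otter population surge: the riparian otter population surge ← the juvenile sedge collapse ← the coastal zooplankton overgrazing ← the trout recruitment failure.
A separate upstream branch: the riparian otter population surge ← the juvenile sedge collapse ← the benthic trout die-off ← the native algae population decline.
A separate upstream branch: the riparian otter population surge ← the migratory carp recruitment failure.
Each of those chain origins has no stated cause.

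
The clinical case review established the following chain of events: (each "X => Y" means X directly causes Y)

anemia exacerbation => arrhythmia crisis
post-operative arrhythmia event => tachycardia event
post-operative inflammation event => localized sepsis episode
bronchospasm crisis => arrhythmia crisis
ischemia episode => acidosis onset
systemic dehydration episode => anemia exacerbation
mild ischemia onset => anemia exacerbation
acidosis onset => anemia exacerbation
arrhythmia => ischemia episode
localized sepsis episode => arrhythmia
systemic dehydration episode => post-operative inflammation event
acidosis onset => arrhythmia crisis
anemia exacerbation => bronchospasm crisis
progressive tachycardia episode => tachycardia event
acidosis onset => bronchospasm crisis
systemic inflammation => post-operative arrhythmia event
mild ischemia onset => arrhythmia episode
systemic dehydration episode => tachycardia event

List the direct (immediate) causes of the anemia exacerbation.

the acidosis onset, the mild ischemia onset, the systemic dehydration episode

Upstream contributors include the post-operative inflammation event, the localized sepsis episode, the arrhythmia, the ischemia episode, but only the acidosis onset, the mild ischemia onset, the systemic dehydration episode feed directly into the anemia exacerbation.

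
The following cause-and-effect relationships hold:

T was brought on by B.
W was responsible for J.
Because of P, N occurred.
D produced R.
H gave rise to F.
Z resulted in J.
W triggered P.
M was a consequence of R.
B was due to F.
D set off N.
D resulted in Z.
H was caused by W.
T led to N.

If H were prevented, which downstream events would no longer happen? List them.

B, F, T

Downstream of H: F, B, T, N.
Of those, still caused via another path: N.
The remainder have no surviving cause.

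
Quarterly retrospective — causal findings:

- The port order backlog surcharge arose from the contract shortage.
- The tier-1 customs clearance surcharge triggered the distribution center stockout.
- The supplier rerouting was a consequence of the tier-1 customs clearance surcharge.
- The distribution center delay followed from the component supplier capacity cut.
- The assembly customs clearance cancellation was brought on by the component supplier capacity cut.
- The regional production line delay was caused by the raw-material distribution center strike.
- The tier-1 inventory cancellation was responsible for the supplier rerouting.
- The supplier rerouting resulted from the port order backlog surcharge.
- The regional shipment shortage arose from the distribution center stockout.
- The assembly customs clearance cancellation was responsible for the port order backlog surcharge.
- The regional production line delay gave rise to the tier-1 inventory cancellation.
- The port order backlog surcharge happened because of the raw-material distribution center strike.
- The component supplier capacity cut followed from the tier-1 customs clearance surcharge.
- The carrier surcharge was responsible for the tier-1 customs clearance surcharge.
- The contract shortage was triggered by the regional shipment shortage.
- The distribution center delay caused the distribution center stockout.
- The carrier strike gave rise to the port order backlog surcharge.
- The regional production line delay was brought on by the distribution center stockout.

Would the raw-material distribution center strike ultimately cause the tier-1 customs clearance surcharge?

No

The raw-material distribution center strike leads to the regional production line delay, the tier-1 inventory cancellation, the port order backlog surcharge, the supplier rerouting; the tier-1 customs clearance surcharge is not among them.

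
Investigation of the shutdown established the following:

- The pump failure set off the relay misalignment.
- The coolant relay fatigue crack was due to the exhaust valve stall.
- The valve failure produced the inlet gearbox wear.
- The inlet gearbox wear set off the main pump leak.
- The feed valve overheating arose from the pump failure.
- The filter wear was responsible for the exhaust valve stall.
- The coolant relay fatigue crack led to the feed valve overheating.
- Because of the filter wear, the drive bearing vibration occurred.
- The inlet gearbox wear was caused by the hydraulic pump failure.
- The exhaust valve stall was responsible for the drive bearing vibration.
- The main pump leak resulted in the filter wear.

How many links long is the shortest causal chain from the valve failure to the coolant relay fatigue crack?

5

Shortest chain: the valve failure → the inlet gearbox wear → the main pump leak → the filter wear → the exhaust valve stall → the coolant relay fatigue crack.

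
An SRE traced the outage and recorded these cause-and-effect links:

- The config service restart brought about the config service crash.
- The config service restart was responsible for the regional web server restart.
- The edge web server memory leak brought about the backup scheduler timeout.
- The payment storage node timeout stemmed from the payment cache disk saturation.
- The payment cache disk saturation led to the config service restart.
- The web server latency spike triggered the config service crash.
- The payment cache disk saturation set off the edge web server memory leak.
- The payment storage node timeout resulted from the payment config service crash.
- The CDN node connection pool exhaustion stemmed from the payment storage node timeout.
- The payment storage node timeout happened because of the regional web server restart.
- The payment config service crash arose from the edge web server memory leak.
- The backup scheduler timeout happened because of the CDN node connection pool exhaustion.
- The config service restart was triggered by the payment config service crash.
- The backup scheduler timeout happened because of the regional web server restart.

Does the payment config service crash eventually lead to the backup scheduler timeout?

Yes

There is a causal chain: the payment config service crash → the config service restart → the regional web server restart → the backup scheduler timeout.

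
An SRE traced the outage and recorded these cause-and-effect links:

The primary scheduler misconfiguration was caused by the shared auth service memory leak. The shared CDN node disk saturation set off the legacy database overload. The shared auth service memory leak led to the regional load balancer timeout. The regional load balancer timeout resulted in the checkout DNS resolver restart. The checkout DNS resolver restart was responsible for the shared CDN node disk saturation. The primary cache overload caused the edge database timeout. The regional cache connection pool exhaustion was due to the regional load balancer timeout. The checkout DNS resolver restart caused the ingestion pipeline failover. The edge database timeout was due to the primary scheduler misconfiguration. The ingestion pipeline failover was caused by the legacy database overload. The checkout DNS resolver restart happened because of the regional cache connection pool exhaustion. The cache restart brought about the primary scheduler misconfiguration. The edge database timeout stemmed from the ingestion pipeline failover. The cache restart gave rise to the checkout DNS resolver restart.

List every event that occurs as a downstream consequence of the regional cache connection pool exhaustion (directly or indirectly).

the checkout DNS resolver restart, the edge database timeout, the ingestion pipeline failover, the legacy database overload, the shared CDN node disk saturation

Direct effects: the checkout DNS resolver restart.
2 steps out: the shared CDN node disk saturation, the ingestion pipeline failover.
3 steps out: the legacy database overload, the edge database timeout.
Not reachable from it: the cache restart, the shared auth service memory leak, the regional load balancer timeout, the primary scheduler misconfiguration, the primary cache overload.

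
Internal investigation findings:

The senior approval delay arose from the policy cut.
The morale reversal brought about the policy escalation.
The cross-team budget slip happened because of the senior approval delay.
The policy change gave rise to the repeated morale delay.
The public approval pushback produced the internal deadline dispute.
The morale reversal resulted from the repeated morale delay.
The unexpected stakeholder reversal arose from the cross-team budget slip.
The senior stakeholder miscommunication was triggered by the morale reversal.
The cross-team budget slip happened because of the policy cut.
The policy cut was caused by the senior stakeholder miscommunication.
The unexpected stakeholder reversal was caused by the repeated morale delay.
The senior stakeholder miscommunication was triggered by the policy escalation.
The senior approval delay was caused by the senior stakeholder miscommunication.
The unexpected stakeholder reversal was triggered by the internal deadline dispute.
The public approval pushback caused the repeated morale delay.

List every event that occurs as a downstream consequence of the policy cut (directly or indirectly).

Direct effects: the senior approval delay, the cross-team budget slip.
2 steps out: the unexpected stakeholder reversal.
Not reachable from it: the public approval pushback, the policy change, the repeated morale delay, the morale reversal, the policy escalation, the senior stakeholder miscommunication, the internal deadline dispute.

the cross-team budget slip, the senior approval delay, the unexpected stakeholder reversal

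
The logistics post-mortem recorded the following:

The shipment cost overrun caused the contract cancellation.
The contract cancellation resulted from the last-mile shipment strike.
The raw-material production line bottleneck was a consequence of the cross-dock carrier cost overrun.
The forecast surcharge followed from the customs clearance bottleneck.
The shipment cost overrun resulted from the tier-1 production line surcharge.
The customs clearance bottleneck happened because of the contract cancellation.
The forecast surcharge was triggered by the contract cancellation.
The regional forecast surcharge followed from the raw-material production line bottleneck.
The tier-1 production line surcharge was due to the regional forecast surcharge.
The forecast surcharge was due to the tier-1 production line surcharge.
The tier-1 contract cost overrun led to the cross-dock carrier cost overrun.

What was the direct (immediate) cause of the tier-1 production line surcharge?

the regional forecast surcharge

Upstream contributors include the tier-1 contract cost overrun, the cross-dock carrier cost overrun, the raw-material production line bottleneck, but only the regional forecast surcharge feeds directly into the tier-1 production line surcharge.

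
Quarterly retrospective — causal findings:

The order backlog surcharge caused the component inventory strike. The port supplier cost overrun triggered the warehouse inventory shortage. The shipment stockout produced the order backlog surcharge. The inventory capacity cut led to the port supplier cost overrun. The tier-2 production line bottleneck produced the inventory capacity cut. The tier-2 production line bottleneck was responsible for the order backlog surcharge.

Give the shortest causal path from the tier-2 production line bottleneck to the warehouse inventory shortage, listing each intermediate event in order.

the tier-2 production line bottleneck → the inventory capacity cut → the port supplier cost overrun → the warehouse inventory shortage

the tier-2 production line bottleneck → the inventory capacity cut
the inventory capacity cut → the port supplier cost overrun
the port supplier cost overrun → the warehouse inventory shortage
Length: 3 steps.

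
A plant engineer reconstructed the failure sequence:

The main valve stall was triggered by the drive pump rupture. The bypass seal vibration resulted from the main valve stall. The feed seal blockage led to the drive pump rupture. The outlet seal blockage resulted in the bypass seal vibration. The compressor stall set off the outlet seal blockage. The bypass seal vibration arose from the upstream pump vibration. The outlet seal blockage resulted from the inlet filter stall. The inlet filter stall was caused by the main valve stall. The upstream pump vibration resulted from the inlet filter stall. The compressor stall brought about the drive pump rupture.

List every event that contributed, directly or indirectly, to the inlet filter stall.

Immediate cause of the inlet filter stall: the main valve stall.
Further upstream: the compressor stall, the drive pump rupture, the feed seal blockage.

the compressor stall, the drive pump rupture, the feed seal blockage, the main valve stall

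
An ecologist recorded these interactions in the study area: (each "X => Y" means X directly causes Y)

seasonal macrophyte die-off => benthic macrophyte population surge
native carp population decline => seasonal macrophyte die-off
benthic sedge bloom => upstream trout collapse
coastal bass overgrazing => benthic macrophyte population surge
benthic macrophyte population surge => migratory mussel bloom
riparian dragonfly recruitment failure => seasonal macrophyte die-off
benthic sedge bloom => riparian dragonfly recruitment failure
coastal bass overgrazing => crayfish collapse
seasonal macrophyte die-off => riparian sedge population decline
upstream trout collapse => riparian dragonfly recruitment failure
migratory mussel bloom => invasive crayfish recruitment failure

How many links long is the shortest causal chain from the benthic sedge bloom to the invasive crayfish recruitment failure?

Shortest chain: the benthic sedge bloom → the riparian dragonfly recruitment failure → the seasonal macrophyte die-off → the benthic macrophyte population surge → the migratory mussel bloom → the invasive crayfish recruitment failure.

5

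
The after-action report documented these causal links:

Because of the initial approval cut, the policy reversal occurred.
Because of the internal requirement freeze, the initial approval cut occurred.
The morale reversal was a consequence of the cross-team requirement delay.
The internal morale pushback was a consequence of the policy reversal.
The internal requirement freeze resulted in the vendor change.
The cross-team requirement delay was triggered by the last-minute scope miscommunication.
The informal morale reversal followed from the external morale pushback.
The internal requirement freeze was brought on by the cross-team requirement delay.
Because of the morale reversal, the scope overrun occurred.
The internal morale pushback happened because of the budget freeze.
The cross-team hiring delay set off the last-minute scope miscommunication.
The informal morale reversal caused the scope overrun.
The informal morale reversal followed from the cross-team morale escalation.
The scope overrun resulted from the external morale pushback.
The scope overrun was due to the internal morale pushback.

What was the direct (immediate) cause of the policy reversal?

Upstream contributors include the cross-team hiring delay, the last-minute scope miscommunication, the cross-team requirement delay, the internal requirement freeze, but only the initial approval cut feeds directly into the policy reversal.

the initial approval cut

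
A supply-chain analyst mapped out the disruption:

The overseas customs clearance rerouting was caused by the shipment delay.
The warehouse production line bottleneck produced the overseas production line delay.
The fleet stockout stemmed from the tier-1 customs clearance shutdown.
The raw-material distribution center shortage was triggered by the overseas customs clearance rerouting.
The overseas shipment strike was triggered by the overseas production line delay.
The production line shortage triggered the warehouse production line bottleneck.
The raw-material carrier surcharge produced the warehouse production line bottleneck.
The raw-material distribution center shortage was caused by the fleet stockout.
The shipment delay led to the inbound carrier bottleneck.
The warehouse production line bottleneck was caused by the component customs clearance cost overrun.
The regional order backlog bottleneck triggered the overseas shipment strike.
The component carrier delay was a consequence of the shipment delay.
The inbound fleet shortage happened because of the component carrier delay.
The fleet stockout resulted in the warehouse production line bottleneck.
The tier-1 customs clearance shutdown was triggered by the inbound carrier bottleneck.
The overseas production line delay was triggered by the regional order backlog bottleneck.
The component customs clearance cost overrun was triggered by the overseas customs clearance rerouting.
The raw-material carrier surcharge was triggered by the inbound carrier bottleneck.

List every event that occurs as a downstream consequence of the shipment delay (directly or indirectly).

Direct effects: the component carrier delay, the inbound carrier bottleneck, the overseas customs clearance rerouting.
2 steps out: the raw-material carrier surcharge, the tier-1 customs clearance shutdown, the inbound fleet shortage, the component customs clearance cost overrun, the raw-material distribution center shortage.
3 steps out: the fleet stockout, the warehouse production line bottleneck.
4 steps out: the overseas production line delay.
5 steps out: the overseas shipment strike.
Not reachable from it: the regional order backlog bottleneck, the production line shortage.

the component carrier delay, the component customs clearance cost overrun, the fleet stockout, the inbound carrier bottleneck, the inbound fleet shortage, the overseas customs clearance rerouting, the overseas production line delay, the overseas shipment strike, the raw-material carrier surcharge, the raw-material distribution center shortage, the tier-1 customs clearance shutdown, the warehouse production line bottleneck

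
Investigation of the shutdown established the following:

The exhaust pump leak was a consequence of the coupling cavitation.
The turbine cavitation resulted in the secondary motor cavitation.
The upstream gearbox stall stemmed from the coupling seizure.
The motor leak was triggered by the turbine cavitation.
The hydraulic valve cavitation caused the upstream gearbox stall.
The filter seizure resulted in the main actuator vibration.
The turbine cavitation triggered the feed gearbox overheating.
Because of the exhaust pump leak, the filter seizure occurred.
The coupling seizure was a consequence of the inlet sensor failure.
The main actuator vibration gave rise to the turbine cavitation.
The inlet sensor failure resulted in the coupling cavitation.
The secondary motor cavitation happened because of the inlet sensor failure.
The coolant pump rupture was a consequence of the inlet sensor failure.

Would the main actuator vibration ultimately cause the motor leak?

Yes

There is a causal chain: the main actuator vibration → the turbine cavitation → the motor leak.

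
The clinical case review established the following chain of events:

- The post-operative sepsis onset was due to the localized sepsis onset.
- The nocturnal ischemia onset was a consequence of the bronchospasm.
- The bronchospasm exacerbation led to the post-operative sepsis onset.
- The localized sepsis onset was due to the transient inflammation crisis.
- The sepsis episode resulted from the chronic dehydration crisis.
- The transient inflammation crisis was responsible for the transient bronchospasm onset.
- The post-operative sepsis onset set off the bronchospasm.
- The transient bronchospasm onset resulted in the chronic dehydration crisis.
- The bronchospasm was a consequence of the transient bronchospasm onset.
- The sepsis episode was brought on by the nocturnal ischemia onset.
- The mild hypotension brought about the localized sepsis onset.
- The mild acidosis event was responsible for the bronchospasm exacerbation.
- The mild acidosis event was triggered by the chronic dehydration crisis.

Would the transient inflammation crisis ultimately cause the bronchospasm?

Yes

There is a causal chain: the transient inflammation crisis → the transient bronchospasm onset → the bronchospasm.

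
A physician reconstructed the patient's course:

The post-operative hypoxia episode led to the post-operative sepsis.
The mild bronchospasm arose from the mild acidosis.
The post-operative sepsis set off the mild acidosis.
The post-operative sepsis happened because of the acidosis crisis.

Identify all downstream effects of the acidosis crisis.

Direct effects: the post-operative sepsis.
2 steps out: the mild acidosis.
3 steps out: the mild bronchospasm.
Not reachable from it: the post-operative hypoxia episode.

the mild acidosis, the mild bronchospasm, the post-operative sepsis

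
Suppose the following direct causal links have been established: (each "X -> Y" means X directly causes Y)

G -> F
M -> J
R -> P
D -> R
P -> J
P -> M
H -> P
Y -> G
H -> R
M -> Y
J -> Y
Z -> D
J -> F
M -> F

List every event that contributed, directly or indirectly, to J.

D, H, M, P, R, Z

Immediate causes of J: P, M.
Further upstream: Z, D, H, R.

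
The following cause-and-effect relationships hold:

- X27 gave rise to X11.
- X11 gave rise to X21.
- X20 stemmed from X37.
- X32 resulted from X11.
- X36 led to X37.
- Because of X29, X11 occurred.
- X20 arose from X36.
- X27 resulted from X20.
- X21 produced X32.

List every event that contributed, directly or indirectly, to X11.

Immediate causes of X11: X27, X29.
Further upstream: X36, X37, X20.

X20, X27, X29, X36, X37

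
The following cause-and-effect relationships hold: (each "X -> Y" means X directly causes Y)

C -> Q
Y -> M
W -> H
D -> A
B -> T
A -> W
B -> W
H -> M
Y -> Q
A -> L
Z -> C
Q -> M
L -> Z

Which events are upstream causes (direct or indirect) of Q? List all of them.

Immediate causes of Q: C, Y.
Further upstream: D, A, L, Z.

A, C, D, L, Y, Z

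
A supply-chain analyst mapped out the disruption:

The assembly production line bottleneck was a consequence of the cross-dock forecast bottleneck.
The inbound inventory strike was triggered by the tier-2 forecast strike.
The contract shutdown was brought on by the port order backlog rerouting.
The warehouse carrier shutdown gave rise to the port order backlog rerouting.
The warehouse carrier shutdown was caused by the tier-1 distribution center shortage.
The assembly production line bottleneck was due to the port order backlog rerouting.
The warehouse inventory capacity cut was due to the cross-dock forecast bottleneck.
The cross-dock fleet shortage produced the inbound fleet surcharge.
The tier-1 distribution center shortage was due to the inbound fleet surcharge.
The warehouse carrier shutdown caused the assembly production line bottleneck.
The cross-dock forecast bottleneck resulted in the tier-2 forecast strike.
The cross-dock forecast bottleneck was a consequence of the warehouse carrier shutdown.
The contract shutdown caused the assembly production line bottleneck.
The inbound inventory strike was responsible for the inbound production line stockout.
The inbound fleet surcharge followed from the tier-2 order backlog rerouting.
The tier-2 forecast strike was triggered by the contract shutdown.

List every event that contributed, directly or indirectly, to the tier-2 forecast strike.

the contract shutdown, the cross-dock fleet shortage, the cross-dock forecast bottleneck, the inbound fleet surcharge, the port order backlog rerouting, the tier-1 distribution center shortage, the tier-2 order backlog rerouting, the warehouse carrier shutdown

Immediate causes of the tier-2 forecast strike: the cross-dock forecast bottleneck, the contract shutdown.
Further upstream: the tier-2 order backlog rerouting, the inbound fleet surcharge, the tier-1 distribution center shortage, the warehouse carrier shutdown, the port order backlog rerouting, the cross-dock fleet shortage.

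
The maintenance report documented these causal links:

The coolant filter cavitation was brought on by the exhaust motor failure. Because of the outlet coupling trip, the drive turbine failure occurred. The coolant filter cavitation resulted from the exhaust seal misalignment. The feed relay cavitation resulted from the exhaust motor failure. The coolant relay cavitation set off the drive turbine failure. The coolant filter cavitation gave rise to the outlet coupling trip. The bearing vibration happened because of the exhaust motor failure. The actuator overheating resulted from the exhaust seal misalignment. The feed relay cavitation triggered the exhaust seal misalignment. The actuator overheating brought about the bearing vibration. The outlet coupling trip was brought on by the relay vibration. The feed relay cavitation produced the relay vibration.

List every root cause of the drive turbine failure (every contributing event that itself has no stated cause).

the coolant relay cavitation, the exhaust motor failure

Tracing upstream from the drive turbine failure: the drive turbine failure ← the outlet coupling trip ← the coolant filter cavitation ← the exhaust motor failure.
A separate upstream branch: the drive turbine failure ← the coolant relay cavitation.
Each of those chain origins has no stated cause.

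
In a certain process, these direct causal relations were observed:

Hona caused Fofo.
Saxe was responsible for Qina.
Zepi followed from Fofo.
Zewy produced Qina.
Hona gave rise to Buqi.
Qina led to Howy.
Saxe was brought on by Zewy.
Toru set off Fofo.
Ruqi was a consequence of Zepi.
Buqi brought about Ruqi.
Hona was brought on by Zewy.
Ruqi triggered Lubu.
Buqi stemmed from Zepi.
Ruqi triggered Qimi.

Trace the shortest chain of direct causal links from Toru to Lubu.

Toru → Fofo → Zepi → Ruqi → Lubu

Toru → Fofo
Fofo → Zepi
Zepi → Ruqi
Ruqi → Lubu
Length: 4 steps.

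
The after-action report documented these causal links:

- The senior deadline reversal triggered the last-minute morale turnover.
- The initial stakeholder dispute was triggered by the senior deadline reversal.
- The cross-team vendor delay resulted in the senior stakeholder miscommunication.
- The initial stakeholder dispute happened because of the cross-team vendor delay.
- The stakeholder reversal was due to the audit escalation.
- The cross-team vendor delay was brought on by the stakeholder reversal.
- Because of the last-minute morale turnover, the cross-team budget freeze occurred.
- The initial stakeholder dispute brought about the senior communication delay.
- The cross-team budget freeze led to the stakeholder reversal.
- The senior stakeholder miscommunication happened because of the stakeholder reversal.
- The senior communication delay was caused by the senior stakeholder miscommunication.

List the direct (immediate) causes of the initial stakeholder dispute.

Upstream contributors include the last-minute morale turnover, the cross-team budget freeze, the stakeholder reversal, the audit escalation, but only the cross-team vendor delay, the senior deadline reversal feed directly into the initial stakeholder dispute.

the cross-team vendor delay, the senior deadline reversal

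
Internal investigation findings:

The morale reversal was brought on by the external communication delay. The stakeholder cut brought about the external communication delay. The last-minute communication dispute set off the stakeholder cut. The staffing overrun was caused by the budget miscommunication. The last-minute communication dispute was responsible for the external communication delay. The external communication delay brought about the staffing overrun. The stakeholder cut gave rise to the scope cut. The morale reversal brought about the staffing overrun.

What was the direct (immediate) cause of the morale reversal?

the external communication delay

Upstream contributors include the last-minute communication dispute, the stakeholder cut, but only the external communication delay feeds directly into the morale reversal.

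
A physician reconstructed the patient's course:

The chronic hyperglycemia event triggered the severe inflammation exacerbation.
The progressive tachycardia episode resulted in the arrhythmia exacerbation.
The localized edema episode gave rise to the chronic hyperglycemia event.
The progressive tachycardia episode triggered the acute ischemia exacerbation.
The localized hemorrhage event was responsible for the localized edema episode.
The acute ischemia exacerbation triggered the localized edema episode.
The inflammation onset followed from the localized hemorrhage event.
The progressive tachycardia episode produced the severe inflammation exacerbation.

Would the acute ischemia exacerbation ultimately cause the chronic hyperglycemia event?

Yes

There is a causal chain: the acute ischemia exacerbation → the localized edema episode → the chronic hyperglycemia event.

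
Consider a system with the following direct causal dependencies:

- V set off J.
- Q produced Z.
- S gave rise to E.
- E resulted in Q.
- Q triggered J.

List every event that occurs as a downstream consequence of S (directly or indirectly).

E, J, Q, Z

Direct effects: E.
2 steps out: Q.
3 steps out: Z, J.
Not reachable from it: V.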